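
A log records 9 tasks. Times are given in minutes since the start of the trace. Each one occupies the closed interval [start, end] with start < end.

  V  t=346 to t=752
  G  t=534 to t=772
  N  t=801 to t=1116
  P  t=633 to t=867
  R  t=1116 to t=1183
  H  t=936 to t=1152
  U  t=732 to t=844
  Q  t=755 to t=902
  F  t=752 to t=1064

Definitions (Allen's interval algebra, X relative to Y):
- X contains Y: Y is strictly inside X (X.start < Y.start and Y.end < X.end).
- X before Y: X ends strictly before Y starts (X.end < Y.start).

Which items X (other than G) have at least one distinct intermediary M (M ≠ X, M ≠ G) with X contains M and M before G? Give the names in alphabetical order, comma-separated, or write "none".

Target G = [t=534, t=772].
Intermediaries M with M before G: none.
Union: none.

none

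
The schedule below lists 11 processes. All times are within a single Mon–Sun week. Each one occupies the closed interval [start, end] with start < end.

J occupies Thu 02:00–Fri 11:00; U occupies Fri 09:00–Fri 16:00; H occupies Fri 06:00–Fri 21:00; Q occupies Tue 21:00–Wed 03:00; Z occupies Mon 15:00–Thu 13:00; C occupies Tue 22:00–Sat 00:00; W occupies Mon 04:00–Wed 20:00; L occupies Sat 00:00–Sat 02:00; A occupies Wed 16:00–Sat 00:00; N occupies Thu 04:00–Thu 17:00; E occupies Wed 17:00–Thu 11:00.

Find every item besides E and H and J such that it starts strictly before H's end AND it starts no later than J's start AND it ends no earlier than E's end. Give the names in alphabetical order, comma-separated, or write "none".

Conditions: its start is strictly before H's end (X.start < Fri 21:00) AND its start is no later than J's start (X.start <= Thu 02:00) AND its end is no earlier than E's end (X.end >= Thu 11:00).
A: start Wed 16:00 < Fri 21:00? ✓; start Wed 16:00 <= Thu 02:00? ✓; end Sat 00:00 >= Thu 11:00? ✓ → yes.
C: start Tue 22:00 < Fri 21:00? ✓; start Tue 22:00 <= Thu 02:00? ✓; end Sat 00:00 >= Thu 11:00? ✓ → yes.
L: start Sat 00:00 < Fri 21:00? ✗; start Sat 00:00 <= Thu 02:00? ✗; end Sat 02:00 >= Thu 11:00? ✓ → no.
N: start Thu 04:00 < Fri 21:00? ✓; start Thu 04:00 <= Thu 02:00? ✗; end Thu 17:00 >= Thu 11:00? ✓ → no.
Q: start Tue 21:00 < Fri 21:00? ✓; start Tue 21:00 <= Thu 02:00? ✓; end Wed 03:00 >= Thu 11:00? ✗ → no.
U: start Fri 09:00 < Fri 21:00? ✓; start Fri 09:00 <= Thu 02:00? ✗; end Fri 16:00 >= Thu 11:00? ✓ → no.
W: start Mon 04:00 < Fri 21:00? ✓; start Mon 04:00 <= Thu 02:00? ✓; end Wed 20:00 >= Thu 11:00? ✗ → no.
Z: start Mon 15:00 < Fri 21:00? ✓; start Mon 15:00 <= Thu 02:00? ✓; end Thu 13:00 >= Thu 11:00? ✓ → yes.
Result: A, C, Z.

A, C, Z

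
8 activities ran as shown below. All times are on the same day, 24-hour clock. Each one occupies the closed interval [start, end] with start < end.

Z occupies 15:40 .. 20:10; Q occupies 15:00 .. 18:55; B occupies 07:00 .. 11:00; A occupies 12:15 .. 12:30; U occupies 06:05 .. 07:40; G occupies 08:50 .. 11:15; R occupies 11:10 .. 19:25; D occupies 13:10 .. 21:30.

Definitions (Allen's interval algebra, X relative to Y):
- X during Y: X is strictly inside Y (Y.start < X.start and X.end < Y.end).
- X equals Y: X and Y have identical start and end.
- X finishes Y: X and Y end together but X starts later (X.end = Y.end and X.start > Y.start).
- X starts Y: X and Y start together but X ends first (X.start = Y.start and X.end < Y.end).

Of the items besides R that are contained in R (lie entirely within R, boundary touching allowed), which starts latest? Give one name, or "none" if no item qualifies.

Target R = [11:10, 19:25].
A [12:15, 12:30] → during → candidate.
B [07:00, 11:00] → before → excluded.
D [13:10, 21:30] → overlapped-by → excluded.
G [08:50, 11:15] → overlaps → excluded.
Q [15:00, 18:55] → during → candidate.
U [06:05, 07:40] → before → excluded.
Z [15:40, 20:10] → overlapped-by → excluded.
Among candidates, latest start is 15:00 → Q.

Q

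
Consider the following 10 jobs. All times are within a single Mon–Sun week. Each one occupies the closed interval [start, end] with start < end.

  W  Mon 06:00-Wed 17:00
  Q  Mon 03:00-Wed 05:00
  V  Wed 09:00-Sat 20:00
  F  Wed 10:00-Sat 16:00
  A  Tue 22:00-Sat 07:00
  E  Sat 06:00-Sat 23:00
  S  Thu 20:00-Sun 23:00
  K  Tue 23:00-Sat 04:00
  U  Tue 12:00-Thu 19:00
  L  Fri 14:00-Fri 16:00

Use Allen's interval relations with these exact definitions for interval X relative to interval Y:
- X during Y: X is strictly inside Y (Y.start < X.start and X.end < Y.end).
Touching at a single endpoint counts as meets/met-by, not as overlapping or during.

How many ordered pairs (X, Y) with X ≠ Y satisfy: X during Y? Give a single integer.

Checking all 90 ordered pairs for relation 'during'; matching pairs in alphabetical order:
(E, S): E during S ✓
(F, V): F during V ✓
(K, A): K during A ✓
(L, A): L during A ✓
(L, F): L during F ✓
(L, K): L during K ✓
(L, S): L during S ✓
(L, V): L during V ✓
Count: 8.

8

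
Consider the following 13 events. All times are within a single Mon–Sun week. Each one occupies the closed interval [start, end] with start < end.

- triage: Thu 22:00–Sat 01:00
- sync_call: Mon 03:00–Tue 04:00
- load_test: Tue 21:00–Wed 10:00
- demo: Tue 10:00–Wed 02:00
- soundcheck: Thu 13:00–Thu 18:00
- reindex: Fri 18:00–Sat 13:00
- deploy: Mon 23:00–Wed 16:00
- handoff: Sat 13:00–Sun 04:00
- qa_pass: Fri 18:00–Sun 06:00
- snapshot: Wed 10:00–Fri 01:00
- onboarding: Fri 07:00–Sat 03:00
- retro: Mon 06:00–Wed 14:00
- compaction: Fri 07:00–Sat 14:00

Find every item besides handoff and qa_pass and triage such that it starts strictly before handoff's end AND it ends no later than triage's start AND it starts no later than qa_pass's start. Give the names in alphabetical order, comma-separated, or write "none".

Conditions: its start is strictly before handoff's end (X.start < Sun 04:00) AND its end is no later than triage's start (X.end <= Thu 22:00) AND its start is no later than qa_pass's start (X.start <= Fri 18:00).
compaction: start Fri 07:00 < Sun 04:00? ✓; end Sat 14:00 <= Thu 22:00? ✗; start Fri 07:00 <= Fri 18:00? ✓ → no.
demo: start Tue 10:00 < Sun 04:00? ✓; end Wed 02:00 <= Thu 22:00? ✓; start Tue 10:00 <= Fri 18:00? ✓ → yes.
deploy: start Mon 23:00 < Sun 04:00? ✓; end Wed 16:00 <= Thu 22:00? ✓; start Mon 23:00 <= Fri 18:00? ✓ → yes.
load_test: start Tue 21:00 < Sun 04:00? ✓; end Wed 10:00 <= Thu 22:00? ✓; start Tue 21:00 <= Fri 18:00? ✓ → yes.
onboarding: start Fri 07:00 < Sun 04:00? ✓; end Sat 03:00 <= Thu 22:00? ✗; start Fri 07:00 <= Fri 18:00? ✓ → no.
reindex: start Fri 18:00 < Sun 04:00? ✓; end Sat 13:00 <= Thu 22:00? ✗; start Fri 18:00 <= Fri 18:00? ✓ → no.
retro: start Mon 06:00 < Sun 04:00? ✓; end Wed 14:00 <= Thu 22:00? ✓; start Mon 06:00 <= Fri 18:00? ✓ → yes.
snapshot: start Wed 10:00 < Sun 04:00? ✓; end Fri 01:00 <= Thu 22:00? ✗; start Wed 10:00 <= Fri 18:00? ✓ → no.
soundcheck: start Thu 13:00 < Sun 04:00? ✓; end Thu 18:00 <= Thu 22:00? ✓; start Thu 13:00 <= Fri 18:00? ✓ → yes.
sync_call: start Mon 03:00 < Sun 04:00? ✓; end Tue 04:00 <= Thu 22:00? ✓; start Mon 03:00 <= Fri 18:00? ✓ → yes.
Result: demo, deploy, load_test, retro, soundcheck, sync_call.

demo, deploy, load_test, retro, soundcheck, sync_call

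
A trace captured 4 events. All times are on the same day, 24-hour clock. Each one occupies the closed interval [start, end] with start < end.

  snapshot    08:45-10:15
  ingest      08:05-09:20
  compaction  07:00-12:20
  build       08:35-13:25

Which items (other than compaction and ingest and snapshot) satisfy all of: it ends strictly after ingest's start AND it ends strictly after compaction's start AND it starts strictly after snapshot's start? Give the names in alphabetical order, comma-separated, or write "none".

none

Conditions: its end is strictly after ingest's start (X.end > 08:05) AND its end is strictly after compaction's start (X.end > 07:00) AND its start is strictly after snapshot's start (X.start > 08:45).
build: end 13:25 > 08:05? ✓; end 13:25 > 07:00? ✓; start 08:35 > 08:45? ✗ → no.
Result: none.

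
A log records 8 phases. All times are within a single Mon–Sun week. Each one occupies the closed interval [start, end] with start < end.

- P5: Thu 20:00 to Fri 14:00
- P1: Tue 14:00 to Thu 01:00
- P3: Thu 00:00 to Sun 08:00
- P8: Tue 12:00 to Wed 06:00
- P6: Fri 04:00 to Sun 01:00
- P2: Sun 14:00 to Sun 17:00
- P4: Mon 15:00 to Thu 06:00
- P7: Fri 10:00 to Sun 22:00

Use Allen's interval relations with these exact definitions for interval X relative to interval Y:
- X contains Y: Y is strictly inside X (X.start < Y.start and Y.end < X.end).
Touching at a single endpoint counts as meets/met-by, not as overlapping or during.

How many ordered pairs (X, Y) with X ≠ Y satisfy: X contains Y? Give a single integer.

5

Checking all 56 ordered pairs for relation 'contains'; matching pairs in alphabetical order:
(P3, P5): P3 contains P5 ✓
(P3, P6): P3 contains P6 ✓
(P4, P1): P4 contains P1 ✓
(P4, P8): P4 contains P8 ✓
(P7, P2): P7 contains P2 ✓
Count: 5.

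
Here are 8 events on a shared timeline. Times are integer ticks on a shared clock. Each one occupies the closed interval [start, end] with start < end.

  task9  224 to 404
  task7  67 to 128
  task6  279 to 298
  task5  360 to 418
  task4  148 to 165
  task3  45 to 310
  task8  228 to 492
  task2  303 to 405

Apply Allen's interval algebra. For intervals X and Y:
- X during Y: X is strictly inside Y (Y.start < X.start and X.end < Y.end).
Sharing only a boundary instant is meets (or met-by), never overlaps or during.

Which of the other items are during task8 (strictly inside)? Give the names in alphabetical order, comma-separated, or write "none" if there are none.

Target task8 = [228, 492].
task2 [303, 405] → during → yes.
task3 [45, 310] → overlaps → no.
task4 [148, 165] → before → no.
task5 [360, 418] → during → yes.
task6 [279, 298] → during → yes.
task7 [67, 128] → before → no.
task9 [224, 404] → overlaps → no.
Result: task2, task5, task6.

task2, task5, task6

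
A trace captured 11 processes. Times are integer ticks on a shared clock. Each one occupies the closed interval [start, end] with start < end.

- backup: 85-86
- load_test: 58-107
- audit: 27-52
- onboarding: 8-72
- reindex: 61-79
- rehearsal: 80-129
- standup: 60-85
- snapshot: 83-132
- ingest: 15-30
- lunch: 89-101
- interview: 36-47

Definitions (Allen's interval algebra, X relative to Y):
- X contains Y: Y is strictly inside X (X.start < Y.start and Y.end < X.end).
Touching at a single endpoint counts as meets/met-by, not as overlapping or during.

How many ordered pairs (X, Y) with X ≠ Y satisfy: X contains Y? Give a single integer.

Checking all 110 ordered pairs for relation 'contains'; matching pairs in alphabetical order:
(audit, interview): audit contains interview ✓
(load_test, backup): load_test contains backup ✓
(load_test, lunch): load_test contains lunch ✓
(load_test, reindex): load_test contains reindex ✓
(load_test, standup): load_test contains standup ✓
(onboarding, audit): onboarding contains audit ✓
(onboarding, ingest): onboarding contains ingest ✓
(onboarding, interview): onboarding contains interview ✓
(rehearsal, backup): rehearsal contains backup ✓
(rehearsal, lunch): rehearsal contains lunch ✓
(snapshot, backup): snapshot contains backup ✓
(snapshot, lunch): snapshot contains lunch ✓
(standup, reindex): standup contains reindex ✓
Count: 13.

13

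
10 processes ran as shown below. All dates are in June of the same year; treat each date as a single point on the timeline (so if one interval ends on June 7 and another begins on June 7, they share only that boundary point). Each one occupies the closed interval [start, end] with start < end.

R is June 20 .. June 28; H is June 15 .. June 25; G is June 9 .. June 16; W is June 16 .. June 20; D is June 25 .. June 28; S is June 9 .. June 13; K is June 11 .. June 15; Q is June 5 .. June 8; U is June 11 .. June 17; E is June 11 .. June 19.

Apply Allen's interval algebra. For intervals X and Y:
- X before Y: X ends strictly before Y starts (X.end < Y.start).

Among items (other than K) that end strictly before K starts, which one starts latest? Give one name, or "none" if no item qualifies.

Target K = [June 11, June 15].
D [June 25, June 28] → after → excluded.
E [June 11, June 19] → started-by → excluded.
G [June 9, June 16] → contains → excluded.
H [June 15, June 25] → met-by → excluded.
Q [June 5, June 8] → before → candidate.
R [June 20, June 28] → after → excluded.
S [June 9, June 13] → overlaps → excluded.
U [June 11, June 17] → started-by → excluded.
W [June 16, June 20] → after → excluded.
Among candidates, latest start is June 5 → Q.

Q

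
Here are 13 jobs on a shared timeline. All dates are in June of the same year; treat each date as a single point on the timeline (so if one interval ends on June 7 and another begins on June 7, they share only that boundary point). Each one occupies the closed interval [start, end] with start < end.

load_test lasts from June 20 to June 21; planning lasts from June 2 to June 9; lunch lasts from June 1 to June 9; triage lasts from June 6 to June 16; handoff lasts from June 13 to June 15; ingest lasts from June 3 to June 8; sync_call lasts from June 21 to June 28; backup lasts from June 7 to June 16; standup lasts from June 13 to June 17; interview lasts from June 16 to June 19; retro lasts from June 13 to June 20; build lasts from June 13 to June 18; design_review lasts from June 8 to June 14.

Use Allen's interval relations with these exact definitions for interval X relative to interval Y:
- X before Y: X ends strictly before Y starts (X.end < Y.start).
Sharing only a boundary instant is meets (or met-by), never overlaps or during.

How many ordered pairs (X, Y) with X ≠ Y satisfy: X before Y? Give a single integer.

Checking all 156 ordered pairs for relation 'before'; matching pairs in alphabetical order:
(backup, load_test): backup before load_test ✓
(backup, sync_call): backup before sync_call ✓
(build, load_test): build before load_test ✓
(build, sync_call): build before sync_call ✓
(design_review, interview): design_review before interview ✓
(design_review, load_test): design_review before load_test ✓
(design_review, sync_call): design_review before sync_call ✓
(handoff, interview): handoff before interview ✓
(handoff, load_test): handoff before load_test ✓
(handoff, sync_call): handoff before sync_call ✓
(ingest, build): ingest before build ✓
(ingest, handoff): ingest before handoff ✓
(ingest, interview): ingest before interview ✓
(ingest, load_test): ingest before load_test ✓
(ingest, retro): ingest before retro ✓
(ingest, standup): ingest before standup ✓
(ingest, sync_call): ingest before sync_call ✓
(interview, load_test): interview before load_test ✓
(interview, sync_call): interview before sync_call ✓
(lunch, build): lunch before build ✓
(lunch, handoff): lunch before handoff ✓
(lunch, interview): lunch before interview ✓
(lunch, load_test): lunch before load_test ✓
(lunch, retro): lunch before retro ✓
... plus 14 further pairs not listed.
Count: 38.

38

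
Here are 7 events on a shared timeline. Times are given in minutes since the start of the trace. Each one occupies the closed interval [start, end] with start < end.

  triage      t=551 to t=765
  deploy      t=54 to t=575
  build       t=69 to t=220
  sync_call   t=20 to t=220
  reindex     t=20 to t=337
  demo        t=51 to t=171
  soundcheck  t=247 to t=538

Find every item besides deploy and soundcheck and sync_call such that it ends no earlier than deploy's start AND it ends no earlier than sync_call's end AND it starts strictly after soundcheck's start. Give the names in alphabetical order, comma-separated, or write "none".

triage

Conditions: its end is no earlier than deploy's start (X.end >= t=54) AND its end is no earlier than sync_call's end (X.end >= t=220) AND its start is strictly after soundcheck's start (X.start > t=247).
build: end t=220 >= t=54? ✓; end t=220 >= t=220? ✓; start t=69 > t=247? ✗ → no.
demo: end t=171 >= t=54? ✓; end t=171 >= t=220? ✗; start t=51 > t=247? ✗ → no.
reindex: end t=337 >= t=54? ✓; end t=337 >= t=220? ✓; start t=20 > t=247? ✗ → no.
triage: end t=765 >= t=54? ✓; end t=765 >= t=220? ✓; start t=551 > t=247? ✓ → yes.
Result: triage.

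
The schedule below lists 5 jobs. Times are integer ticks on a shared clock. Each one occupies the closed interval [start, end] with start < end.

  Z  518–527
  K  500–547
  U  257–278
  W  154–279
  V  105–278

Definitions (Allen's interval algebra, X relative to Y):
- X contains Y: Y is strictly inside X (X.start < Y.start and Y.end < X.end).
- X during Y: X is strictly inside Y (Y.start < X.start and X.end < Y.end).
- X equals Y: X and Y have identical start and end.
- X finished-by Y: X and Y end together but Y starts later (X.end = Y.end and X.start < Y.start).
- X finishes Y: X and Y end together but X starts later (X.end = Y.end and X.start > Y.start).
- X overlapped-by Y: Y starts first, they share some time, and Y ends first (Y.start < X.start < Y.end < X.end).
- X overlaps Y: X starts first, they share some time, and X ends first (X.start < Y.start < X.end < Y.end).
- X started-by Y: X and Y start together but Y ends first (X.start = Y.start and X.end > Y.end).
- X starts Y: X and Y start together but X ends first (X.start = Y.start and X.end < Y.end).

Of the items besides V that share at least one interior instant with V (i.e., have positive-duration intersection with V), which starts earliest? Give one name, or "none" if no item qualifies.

Target V = [105, 278].
K [500, 547] → after → excluded.
U [257, 278] → finishes → candidate.
W [154, 279] → overlapped-by → candidate.
Z [518, 527] → after → excluded.
Among candidates, earliest start is 154 → W.

W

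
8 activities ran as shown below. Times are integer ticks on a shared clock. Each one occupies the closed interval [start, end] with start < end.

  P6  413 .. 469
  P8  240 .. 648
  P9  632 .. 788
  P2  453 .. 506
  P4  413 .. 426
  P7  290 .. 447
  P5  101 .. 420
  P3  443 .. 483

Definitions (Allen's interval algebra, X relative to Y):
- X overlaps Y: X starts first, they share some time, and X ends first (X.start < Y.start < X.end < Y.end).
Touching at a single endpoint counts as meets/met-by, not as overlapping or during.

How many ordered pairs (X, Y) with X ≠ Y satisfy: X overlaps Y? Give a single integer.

Checking all 56 ordered pairs for relation 'overlaps'; matching pairs in alphabetical order:
(P3, P2): P3 overlaps P2 ✓
(P5, P4): P5 overlaps P4 ✓
(P5, P6): P5 overlaps P6 ✓
(P5, P7): P5 overlaps P7 ✓
(P5, P8): P5 overlaps P8 ✓
(P6, P2): P6 overlaps P2 ✓
(P6, P3): P6 overlaps P3 ✓
(P7, P3): P7 overlaps P3 ✓
(P7, P6): P7 overlaps P6 ✓
(P8, P9): P8 overlaps P9 ✓
Count: 10.

10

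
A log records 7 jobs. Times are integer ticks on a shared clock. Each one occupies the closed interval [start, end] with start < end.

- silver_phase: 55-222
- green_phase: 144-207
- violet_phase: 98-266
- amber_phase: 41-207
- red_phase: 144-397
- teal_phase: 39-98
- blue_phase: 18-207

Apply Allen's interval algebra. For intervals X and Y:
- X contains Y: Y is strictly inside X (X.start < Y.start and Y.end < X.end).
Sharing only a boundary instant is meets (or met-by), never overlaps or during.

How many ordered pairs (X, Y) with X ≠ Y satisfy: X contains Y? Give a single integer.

Checking all 42 ordered pairs for relation 'contains'; matching pairs in alphabetical order:
(blue_phase, teal_phase): blue_phase contains teal_phase ✓
(silver_phase, green_phase): silver_phase contains green_phase ✓
(violet_phase, green_phase): violet_phase contains green_phase ✓
Count: 3.

3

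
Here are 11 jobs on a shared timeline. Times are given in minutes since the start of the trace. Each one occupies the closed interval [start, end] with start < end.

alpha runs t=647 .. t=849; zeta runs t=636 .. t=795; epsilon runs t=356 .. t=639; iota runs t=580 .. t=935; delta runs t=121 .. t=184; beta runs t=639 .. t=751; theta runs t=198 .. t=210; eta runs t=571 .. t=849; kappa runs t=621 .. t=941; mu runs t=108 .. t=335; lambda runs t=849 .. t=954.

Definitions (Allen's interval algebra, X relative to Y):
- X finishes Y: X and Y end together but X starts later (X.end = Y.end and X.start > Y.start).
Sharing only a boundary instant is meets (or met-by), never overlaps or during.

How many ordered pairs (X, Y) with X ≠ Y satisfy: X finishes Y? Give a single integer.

Checking all 110 ordered pairs for relation 'finishes'; matching pairs in alphabetical order:
(alpha, eta): alpha finishes eta ✓
Count: 1.

1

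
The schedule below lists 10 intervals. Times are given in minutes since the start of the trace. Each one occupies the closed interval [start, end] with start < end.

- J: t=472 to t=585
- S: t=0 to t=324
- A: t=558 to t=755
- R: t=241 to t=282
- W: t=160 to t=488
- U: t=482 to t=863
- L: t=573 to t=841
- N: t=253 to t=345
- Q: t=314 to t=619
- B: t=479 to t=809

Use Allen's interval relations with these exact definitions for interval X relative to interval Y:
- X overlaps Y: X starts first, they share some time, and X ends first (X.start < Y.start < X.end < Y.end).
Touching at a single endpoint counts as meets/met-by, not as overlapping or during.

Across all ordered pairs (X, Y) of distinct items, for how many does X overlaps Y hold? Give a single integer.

20

Checking all 90 ordered pairs for relation 'overlaps'; matching pairs in alphabetical order:
(A, L): A overlaps L ✓
(B, L): B overlaps L ✓
(B, U): B overlaps U ✓
(J, A): J overlaps A ✓
(J, B): J overlaps B ✓
(J, L): J overlaps L ✓
(J, U): J overlaps U ✓
(N, Q): N overlaps Q ✓
(Q, A): Q overlaps A ✓
(Q, B): Q overlaps B ✓
(Q, L): Q overlaps L ✓
(Q, U): Q overlaps U ✓
(R, N): R overlaps N ✓
(S, N): S overlaps N ✓
(S, Q): S overlaps Q ✓
(S, W): S overlaps W ✓
(W, B): W overlaps B ✓
(W, J): W overlaps J ✓
(W, Q): W overlaps Q ✓
(W, U): W overlaps U ✓
Count: 20.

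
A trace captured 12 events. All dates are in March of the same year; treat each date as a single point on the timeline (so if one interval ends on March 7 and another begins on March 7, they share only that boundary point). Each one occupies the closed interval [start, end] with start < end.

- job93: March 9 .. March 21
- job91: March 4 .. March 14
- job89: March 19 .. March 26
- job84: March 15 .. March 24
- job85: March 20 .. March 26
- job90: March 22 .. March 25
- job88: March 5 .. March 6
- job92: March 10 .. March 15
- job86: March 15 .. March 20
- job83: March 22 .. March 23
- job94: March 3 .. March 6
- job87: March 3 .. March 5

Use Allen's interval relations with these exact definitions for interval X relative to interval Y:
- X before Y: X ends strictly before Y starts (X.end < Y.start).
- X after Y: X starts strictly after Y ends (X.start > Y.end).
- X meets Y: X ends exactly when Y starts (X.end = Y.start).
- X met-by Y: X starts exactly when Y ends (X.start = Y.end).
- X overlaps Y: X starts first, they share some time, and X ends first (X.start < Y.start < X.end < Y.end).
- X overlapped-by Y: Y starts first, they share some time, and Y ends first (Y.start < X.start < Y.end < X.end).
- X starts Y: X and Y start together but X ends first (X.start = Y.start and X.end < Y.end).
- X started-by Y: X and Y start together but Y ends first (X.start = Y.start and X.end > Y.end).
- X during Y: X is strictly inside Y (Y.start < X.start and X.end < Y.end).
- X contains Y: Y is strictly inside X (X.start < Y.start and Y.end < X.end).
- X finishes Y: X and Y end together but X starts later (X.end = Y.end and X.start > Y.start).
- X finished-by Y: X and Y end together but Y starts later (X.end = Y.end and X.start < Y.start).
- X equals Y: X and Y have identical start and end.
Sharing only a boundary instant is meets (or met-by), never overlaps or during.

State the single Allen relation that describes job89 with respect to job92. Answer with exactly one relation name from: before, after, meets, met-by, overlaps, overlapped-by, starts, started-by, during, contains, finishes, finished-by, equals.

job89 = [March 19, March 26]; job92 = [March 10, March 15].
Compare endpoints: job89.start > job92.start, job89.start > job92.end, job89.end > job92.start, job89.end > job92.end.
That pattern is 'after'.

after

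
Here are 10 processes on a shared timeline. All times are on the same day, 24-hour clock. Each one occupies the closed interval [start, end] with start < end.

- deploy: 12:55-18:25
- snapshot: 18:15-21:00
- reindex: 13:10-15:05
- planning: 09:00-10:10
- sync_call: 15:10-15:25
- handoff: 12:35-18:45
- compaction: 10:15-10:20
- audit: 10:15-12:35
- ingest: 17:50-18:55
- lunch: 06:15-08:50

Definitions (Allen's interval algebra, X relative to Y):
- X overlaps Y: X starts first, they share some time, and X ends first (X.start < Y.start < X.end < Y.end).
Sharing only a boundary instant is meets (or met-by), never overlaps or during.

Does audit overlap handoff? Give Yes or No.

No

audit = [10:15, 12:35], handoff = [12:35, 18:45].
Actual relation of audit to handoff: meets.
Asked whether 'overlaps' holds → No.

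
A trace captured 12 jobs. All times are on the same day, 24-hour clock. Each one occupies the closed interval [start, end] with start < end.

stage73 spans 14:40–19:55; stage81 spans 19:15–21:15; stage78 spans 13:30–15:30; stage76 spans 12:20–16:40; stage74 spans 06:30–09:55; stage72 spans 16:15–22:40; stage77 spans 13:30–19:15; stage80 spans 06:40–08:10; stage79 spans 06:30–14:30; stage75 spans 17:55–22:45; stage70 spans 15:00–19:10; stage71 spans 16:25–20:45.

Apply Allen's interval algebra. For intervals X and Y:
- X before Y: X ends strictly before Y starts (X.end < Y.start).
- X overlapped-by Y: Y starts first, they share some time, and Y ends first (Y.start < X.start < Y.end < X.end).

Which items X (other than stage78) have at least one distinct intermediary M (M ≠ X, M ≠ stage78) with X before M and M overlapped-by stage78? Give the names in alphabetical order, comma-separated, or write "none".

Target stage78 = [13:30, 15:30].
Intermediaries M with M overlapped-by stage78: stage70, stage73.
Via stage70 — items with X before stage70: stage74, stage79, stage80.
Via stage73 — items with X before stage73: stage74, stage79, stage80.
Union: stage74, stage79, stage80.

stage74, stage79, stage80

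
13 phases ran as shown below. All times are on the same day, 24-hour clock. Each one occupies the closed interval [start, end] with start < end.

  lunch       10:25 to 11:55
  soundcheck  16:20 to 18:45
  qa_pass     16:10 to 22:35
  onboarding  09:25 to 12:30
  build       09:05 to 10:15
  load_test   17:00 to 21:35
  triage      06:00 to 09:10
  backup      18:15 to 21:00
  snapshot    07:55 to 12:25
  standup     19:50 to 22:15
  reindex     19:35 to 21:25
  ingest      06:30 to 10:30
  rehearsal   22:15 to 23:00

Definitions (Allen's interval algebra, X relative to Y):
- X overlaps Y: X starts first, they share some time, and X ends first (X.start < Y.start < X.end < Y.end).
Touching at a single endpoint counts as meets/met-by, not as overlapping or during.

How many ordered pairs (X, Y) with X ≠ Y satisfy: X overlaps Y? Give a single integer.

Checking all 156 ordered pairs for relation 'overlaps'; matching pairs in alphabetical order:
(backup, reindex): backup overlaps reindex ✓
(backup, standup): backup overlaps standup ✓
(build, onboarding): build overlaps onboarding ✓
(ingest, lunch): ingest overlaps lunch ✓
(ingest, onboarding): ingest overlaps onboarding ✓
(ingest, snapshot): ingest overlaps snapshot ✓
(load_test, standup): load_test overlaps standup ✓
(qa_pass, rehearsal): qa_pass overlaps rehearsal ✓
(reindex, standup): reindex overlaps standup ✓
(snapshot, onboarding): snapshot overlaps onboarding ✓
(soundcheck, backup): soundcheck overlaps backup ✓
(soundcheck, load_test): soundcheck overlaps load_test ✓
(triage, build): triage overlaps build ✓
(triage, ingest): triage overlaps ingest ✓
(triage, snapshot): triage overlaps snapshot ✓
Count: 15.

15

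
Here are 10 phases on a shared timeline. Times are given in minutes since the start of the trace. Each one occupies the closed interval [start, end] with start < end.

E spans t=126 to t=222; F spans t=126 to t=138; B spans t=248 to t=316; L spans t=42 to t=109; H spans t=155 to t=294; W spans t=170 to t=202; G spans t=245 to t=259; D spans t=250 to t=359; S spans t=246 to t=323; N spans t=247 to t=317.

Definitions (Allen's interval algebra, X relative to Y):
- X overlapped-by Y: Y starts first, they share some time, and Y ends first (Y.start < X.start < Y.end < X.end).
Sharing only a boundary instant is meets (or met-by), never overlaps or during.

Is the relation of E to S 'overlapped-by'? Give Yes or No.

No

E = [t=126, t=222], S = [t=246, t=323].
Actual relation of E to S: before.
Asked whether 'overlapped-by' holds → No.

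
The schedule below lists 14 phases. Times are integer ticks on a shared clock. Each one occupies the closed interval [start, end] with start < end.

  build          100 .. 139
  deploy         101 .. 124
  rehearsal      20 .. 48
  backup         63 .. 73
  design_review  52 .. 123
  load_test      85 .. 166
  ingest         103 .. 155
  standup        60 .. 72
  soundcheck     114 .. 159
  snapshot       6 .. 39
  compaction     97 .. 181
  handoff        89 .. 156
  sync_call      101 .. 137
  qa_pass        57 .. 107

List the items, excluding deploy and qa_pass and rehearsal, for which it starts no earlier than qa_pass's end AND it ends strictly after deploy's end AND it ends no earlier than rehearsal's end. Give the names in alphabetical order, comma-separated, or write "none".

soundcheck

Conditions: its start is no earlier than qa_pass's end (X.start >= 107) AND its end is strictly after deploy's end (X.end > 124) AND its end is no earlier than rehearsal's end (X.end >= 48).
backup: start 63 >= 107? ✗; end 73 > 124? ✗; end 73 >= 48? ✓ → no.
build: start 100 >= 107? ✗; end 139 > 124? ✓; end 139 >= 48? ✓ → no.
compaction: start 97 >= 107? ✗; end 181 > 124? ✓; end 181 >= 48? ✓ → no.
design_review: start 52 >= 107? ✗; end 123 > 124? ✗; end 123 >= 48? ✓ → no.
handoff: start 89 >= 107? ✗; end 156 > 124? ✓; end 156 >= 48? ✓ → no.
ingest: start 103 >= 107? ✗; end 155 > 124? ✓; end 155 >= 48? ✓ → no.
load_test: start 85 >= 107? ✗; end 166 > 124? ✓; end 166 >= 48? ✓ → no.
snapshot: start 6 >= 107? ✗; end 39 > 124? ✗; end 39 >= 48? ✗ → no.
soundcheck: start 114 >= 107? ✓; end 159 > 124? ✓; end 159 >= 48? ✓ → yes.
standup: start 60 >= 107? ✗; end 72 > 124? ✗; end 72 >= 48? ✓ → no.
sync_call: start 101 >= 107? ✗; end 137 > 124? ✓; end 137 >= 48? ✓ → no.
Result: soundcheck.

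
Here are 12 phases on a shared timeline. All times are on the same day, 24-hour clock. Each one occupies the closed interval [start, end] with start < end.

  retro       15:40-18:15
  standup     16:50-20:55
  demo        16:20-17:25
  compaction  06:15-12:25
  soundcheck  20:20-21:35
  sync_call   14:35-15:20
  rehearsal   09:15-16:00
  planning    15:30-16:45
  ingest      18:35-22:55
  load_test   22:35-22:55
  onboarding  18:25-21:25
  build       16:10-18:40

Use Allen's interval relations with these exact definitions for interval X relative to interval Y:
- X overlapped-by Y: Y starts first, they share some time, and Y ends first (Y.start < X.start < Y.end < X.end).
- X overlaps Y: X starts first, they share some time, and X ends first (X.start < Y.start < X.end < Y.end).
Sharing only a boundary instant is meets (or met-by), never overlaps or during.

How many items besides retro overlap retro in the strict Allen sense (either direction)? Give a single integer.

4

Target retro = [15:40, 18:15].
build [16:10, 18:40] → overlapped-by → counts.
compaction [06:15, 12:25] → before → no.
demo [16:20, 17:25] → during → no.
ingest [18:35, 22:55] → after → no.
load_test [22:35, 22:55] → after → no.
onboarding [18:25, 21:25] → after → no.
planning [15:30, 16:45] → overlaps → counts.
rehearsal [09:15, 16:00] → overlaps → counts.
soundcheck [20:20, 21:35] → after → no.
standup [16:50, 20:55] → overlapped-by → counts.
sync_call [14:35, 15:20] → before → no.
Total: 4.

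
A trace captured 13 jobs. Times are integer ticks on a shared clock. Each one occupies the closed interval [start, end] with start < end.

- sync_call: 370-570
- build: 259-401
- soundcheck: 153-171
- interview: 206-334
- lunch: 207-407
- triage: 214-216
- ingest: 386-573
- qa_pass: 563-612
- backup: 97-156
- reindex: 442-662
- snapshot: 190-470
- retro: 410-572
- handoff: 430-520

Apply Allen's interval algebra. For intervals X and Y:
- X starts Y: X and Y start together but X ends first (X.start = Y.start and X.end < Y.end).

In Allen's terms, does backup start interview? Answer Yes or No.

backup = [97, 156], interview = [206, 334].
Actual relation of backup to interview: before.
Asked whether 'starts' holds → No.

No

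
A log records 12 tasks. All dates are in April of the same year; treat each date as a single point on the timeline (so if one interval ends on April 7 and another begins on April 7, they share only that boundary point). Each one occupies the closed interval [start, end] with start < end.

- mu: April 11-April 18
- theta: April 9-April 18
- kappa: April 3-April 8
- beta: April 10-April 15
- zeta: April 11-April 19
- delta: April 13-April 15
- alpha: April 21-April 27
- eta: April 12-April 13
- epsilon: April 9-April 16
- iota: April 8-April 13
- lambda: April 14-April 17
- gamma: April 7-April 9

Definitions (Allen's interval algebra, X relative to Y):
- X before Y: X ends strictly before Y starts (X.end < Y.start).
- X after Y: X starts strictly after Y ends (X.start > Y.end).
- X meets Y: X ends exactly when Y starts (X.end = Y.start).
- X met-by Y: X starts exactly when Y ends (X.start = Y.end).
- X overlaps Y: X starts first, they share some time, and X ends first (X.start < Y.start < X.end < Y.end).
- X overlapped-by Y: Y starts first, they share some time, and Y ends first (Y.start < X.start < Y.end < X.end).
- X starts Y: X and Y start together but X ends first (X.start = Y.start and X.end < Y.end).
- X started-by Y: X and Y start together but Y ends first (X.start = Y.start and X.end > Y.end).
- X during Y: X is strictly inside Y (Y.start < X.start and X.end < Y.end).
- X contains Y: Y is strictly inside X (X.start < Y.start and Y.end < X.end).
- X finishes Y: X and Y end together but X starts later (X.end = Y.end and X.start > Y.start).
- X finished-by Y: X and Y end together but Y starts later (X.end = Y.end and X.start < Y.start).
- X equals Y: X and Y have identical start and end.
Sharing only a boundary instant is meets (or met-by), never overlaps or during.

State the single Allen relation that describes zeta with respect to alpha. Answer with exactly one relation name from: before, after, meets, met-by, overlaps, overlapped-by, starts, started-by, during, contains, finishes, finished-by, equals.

zeta = [April 11, April 19]; alpha = [April 21, April 27].
Compare endpoints: zeta.start < alpha.start, zeta.start < alpha.end, zeta.end < alpha.start, zeta.end < alpha.end.
That pattern is 'before'.

before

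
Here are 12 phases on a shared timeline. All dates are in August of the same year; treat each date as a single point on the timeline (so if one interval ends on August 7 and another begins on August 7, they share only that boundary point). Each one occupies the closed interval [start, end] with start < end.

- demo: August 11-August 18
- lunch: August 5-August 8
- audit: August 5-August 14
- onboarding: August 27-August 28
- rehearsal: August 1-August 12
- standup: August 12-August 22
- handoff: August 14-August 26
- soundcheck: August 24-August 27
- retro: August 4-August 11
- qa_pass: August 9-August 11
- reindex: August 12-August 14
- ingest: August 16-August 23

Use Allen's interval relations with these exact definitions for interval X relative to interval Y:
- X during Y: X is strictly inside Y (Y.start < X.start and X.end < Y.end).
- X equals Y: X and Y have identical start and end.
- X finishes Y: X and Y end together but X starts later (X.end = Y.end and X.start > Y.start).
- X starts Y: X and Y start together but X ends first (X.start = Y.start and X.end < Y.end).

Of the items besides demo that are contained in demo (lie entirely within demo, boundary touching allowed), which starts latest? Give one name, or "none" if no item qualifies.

reindex

Target demo = [August 11, August 18].
audit [August 5, August 14] → overlaps → excluded.
handoff [August 14, August 26] → overlapped-by → excluded.
ingest [August 16, August 23] → overlapped-by → excluded.
lunch [August 5, August 8] → before → excluded.
onboarding [August 27, August 28] → after → excluded.
qa_pass [August 9, August 11] → meets → excluded.
rehearsal [August 1, August 12] → overlaps → excluded.
reindex [August 12, August 14] → during → candidate.
retro [August 4, August 11] → meets → excluded.
soundcheck [August 24, August 27] → after → excluded.
standup [August 12, August 22] → overlapped-by → excluded.
Among candidates, latest start is August 12 → reindex.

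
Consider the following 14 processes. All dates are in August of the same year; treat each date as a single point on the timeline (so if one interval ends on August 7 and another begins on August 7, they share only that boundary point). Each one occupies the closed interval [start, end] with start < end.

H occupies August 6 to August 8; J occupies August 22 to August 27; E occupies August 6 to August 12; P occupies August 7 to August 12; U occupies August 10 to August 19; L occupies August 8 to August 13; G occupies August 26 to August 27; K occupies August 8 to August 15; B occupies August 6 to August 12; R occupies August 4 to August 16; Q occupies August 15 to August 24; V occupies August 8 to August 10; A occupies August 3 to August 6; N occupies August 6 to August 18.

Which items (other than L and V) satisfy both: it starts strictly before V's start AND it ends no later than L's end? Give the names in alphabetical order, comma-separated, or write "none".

A, B, E, H, P

Conditions: its start is strictly before V's start (X.start < August 8) AND its end is no later than L's end (X.end <= August 13).
A: start August 3 < August 8? ✓; end August 6 <= August 13? ✓ → yes.
B: start August 6 < August 8? ✓; end August 12 <= August 13? ✓ → yes.
E: start August 6 < August 8? ✓; end August 12 <= August 13? ✓ → yes.
G: start August 26 < August 8? ✗; end August 27 <= August 13? ✗ → no.
H: start August 6 < August 8? ✓; end August 8 <= August 13? ✓ → yes.
J: start August 22 < August 8? ✗; end August 27 <= August 13? ✗ → no.
K: start August 8 < August 8? ✗; end August 15 <= August 13? ✗ → no.
N: start August 6 < August 8? ✓; end August 18 <= August 13? ✗ → no.
P: start August 7 < August 8? ✓; end August 12 <= August 13? ✓ → yes.
Q: start August 15 < August 8? ✗; end August 24 <= August 13? ✗ → no.
R: start August 4 < August 8? ✓; end August 16 <= August 13? ✗ → no.
U: start August 10 < August 8? ✗; end August 19 <= August 13? ✗ → no.
Result: A, B, E, H, P.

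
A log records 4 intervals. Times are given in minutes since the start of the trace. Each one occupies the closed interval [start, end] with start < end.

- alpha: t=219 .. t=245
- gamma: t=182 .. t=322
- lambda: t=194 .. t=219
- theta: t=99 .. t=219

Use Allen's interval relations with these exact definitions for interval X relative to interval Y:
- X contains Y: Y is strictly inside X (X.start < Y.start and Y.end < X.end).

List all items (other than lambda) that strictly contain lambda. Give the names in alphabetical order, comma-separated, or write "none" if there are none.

gamma

Target lambda = [t=194, t=219].
alpha [t=219, t=245] → met-by → no.
gamma [t=182, t=322] → contains → yes.
theta [t=99, t=219] → finished-by → no.
Result: gamma.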